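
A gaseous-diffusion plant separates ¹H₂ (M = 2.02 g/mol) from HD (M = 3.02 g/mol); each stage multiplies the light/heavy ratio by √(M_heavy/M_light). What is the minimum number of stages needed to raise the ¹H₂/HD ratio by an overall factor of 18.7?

Per stage α = (3.02/2.02)^(1/2) = 1.49505^0.5, giving ln α = 0.2011.
Need α^N ≥ 18.7 ⇒ N ≥ ln(18.7) / ln α = 2.929 / 0.2011 = 14.56.
Minimum whole number of stages: N = 15.

15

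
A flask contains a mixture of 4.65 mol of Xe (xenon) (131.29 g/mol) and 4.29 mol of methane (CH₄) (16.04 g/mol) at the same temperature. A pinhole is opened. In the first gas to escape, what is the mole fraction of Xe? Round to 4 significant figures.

0.2748

The effusion rate of species i is ∝ p_i/√M_i ∝ n_i/√M_i.
x_Xe(eff) = (n_Xe/√M_Xe) / (n_Xe/√M_Xe + n_CH₄/√M_CH₄)
= (4.65/√131.29) / (4.65/√131.29 + 4.29/√16.04) = 0.4058/(0.4058 + 1.071) = 0.2748.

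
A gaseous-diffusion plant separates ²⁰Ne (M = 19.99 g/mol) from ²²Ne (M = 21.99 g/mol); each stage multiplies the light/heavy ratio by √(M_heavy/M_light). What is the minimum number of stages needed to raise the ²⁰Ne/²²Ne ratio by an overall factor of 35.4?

With α = √(21.99/19.99) per stage, ln α = ½ ln(1.10005) = 0.04768.
Need α^N ≥ 35.4 ⇒ N ≥ ln(35.4) / ln α = 3.567 / 0.04768 = 74.81.
So at least 75 stages are needed.

75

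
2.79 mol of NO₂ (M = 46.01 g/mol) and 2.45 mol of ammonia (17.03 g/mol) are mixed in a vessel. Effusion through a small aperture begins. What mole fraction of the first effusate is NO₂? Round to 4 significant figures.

Rate_i ∝ x_i/√M_i (Graham's law weighted by mole fraction), so the effusate composition follows n_i/√M_i.
Mole fraction of NO₂ in the effusate = (n_NO₂/√M_NO₂) / (n_NO₂/√M_NO₂ + n_NH₃/√M_NH₃)
= (2.79/√46.01) / (2.79/√46.01 + 2.45/√17.03) = 0.4113/(0.4113 + 0.5937) = 0.4093.

0.4093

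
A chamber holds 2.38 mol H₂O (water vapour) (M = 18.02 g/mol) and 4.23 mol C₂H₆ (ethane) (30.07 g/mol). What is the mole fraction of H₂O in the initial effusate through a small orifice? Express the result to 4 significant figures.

0.4209

Each component's effusion rate ∝ (its partial pressure)·(1/√M) ∝ n_i/√M_i.
Mole fraction of H₂O in the effusate = (n_H₂O/√M_H₂O) / (n_H₂O/√M_H₂O + n_C₂H₆/√M_C₂H₆)
= (2.38/√18.02) / (2.38/√18.02 + 4.23/√30.07) = 0.5607/(0.5607 + 0.7714) = 0.4209.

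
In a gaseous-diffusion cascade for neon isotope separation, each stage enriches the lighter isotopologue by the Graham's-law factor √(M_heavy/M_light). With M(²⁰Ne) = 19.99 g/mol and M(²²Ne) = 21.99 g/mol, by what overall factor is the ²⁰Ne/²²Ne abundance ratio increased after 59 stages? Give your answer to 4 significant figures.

16.66

After 59 stages the ratio has grown by (√(21.99/19.99))^59 = (21.99/19.99)^(59/2).
= 1.10005^(59/2) = 16.66.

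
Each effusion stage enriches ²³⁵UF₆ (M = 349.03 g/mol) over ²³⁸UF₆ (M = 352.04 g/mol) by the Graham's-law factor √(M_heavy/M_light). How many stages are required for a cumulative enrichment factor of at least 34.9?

828

With α = √(352.04/349.03) per stage, ln α = ½ ln(1.00862) = 0.004293.
Need α^N ≥ 34.9 ⇒ N ≥ ln(34.9) / ln α = 3.552 / 0.004293 = 827.42.
Rounding up, N = 828 stages.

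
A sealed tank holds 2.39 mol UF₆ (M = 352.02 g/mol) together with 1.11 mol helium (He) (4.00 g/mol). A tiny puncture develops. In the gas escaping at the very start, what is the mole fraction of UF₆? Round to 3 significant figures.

Rate_i ∝ x_i/√M_i (Graham's law weighted by mole fraction), so the effusate composition follows n_i/√M_i.
So x_UF₆ in the escaping gas = (n_UF₆/√M_UF₆) / Σ(n_i/√M_i)
= (2.39/√352.02) / (2.39/√352.02 + 1.11/√4.00) = 0.1274/(0.1274 + 0.5550) = 0.187.

0.187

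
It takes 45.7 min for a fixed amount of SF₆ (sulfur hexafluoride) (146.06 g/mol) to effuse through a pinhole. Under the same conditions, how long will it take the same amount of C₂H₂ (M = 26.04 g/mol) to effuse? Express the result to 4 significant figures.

Since effusion rate ∝ 1/√M, t_C₂H₂/t_SF₆ = √(M_C₂H₂/M_SF₆) = √(26.04/146.06) = √0.1783 = 0.4222.
So the time for C₂H₂ is 45.7 × 0.4222 = 19.30 min.

19.30 min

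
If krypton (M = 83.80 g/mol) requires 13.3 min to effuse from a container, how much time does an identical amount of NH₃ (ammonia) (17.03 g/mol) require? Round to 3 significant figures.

Since effusion rate ∝ 1/√M, t_NH₃/t_Kr = √(M_NH₃/M_Kr) = √(17.03/83.80) = √0.2032 = 0.4508.
So the time for NH₃ is 13.3 × 0.4508 = 6.00 min.

6.00 min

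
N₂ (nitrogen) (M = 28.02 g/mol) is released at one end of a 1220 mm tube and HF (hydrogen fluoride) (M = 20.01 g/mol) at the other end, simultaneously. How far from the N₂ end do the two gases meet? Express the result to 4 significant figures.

The fronts meet when d_N₂ + d_HF = L with d_N₂/d_HF = √(M_HF/M_N₂) (Graham's law). Here √(M_HF/M_N₂) = √(20.01/28.02) = 0.8451.
With d_N₂ + d_HF = 1220 mm, d_HF = 1220/(1 + 0.8451) = 661.2 mm.
d_N₂ = 1220 − 661.2 = 558.8 mm.

558.8 mm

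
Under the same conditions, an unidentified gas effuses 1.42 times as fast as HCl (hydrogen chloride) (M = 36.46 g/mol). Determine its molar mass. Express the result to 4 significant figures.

By Graham's law, rate_X/rate_HCl = √(M_HCl/M_X).
1.42 = √(36.46/M_X)
M_X = 36.46 / 1.42² = 36.46 / 2.016 = 18.08 g/mol

18.08 g/mol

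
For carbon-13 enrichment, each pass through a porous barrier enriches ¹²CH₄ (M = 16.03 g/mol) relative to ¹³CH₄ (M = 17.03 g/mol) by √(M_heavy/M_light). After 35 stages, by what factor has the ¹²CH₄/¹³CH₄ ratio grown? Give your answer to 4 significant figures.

2.883

Each stage multiplies the ratio by α = √(17.03/16.03), so after 35 stages the overall factor is α^35 = (17.03/16.03)^(35/2).
= 1.06238^(35/2) = 2.883.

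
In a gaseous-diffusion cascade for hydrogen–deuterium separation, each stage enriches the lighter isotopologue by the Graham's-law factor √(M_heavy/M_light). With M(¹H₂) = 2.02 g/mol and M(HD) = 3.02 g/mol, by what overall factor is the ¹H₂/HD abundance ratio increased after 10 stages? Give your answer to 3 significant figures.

7.47

The single-stage factor is √(M_heavy/M_light), so 10 stages give [√(3.02/2.02)]^10 = (3.02/2.02)^(10/2).
= 1.49505^5 = 7.47.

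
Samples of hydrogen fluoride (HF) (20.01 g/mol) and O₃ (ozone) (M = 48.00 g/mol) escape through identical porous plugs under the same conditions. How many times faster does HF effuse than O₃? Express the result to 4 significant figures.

1.549

From Graham's law, rate_HF/rate_O₃ = √(M_O₃/M_HF) = √(48.00/20.01) = √2.399 = 1.549.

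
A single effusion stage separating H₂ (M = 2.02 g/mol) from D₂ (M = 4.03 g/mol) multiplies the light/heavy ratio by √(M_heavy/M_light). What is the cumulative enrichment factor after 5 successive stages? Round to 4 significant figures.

5.622

Each stage multiplies the ratio by α = √(4.03/2.02), so after 5 stages the overall factor is α^5 = (4.03/2.02)^(5/2).
= 1.99505^(5/2) = 5.622.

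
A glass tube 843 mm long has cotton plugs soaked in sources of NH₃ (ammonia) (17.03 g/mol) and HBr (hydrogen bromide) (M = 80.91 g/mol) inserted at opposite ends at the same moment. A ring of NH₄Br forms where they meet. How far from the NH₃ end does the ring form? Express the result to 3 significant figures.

578 mm

The fronts meet when d_NH₃ + d_HBr = L with d_NH₃/d_HBr = √(M_HBr/M_NH₃) (Graham's law). Here √(M_HBr/M_NH₃) = √(80.91/17.03) = 2.180.
With d_NH₃ + d_HBr = 843 mm, d_HBr = 843/(1 + 2.180) = 265.1 mm.
d_NH₃ = 843 − 265.1 = 578 mm.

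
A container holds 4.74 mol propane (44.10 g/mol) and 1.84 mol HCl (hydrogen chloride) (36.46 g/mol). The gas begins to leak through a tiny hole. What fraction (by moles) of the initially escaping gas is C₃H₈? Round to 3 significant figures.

The effusion rate of species i is ∝ p_i/√M_i ∝ n_i/√M_i.
Mole fraction of C₃H₈ in the effusate = (n_C₃H₈/√M_C₃H₈) / (n_C₃H₈/√M_C₃H₈ + n_HCl/√M_HCl)
= (4.74/√44.10) / (4.74/√44.10 + 1.84/√36.46) = 0.7138/(0.7138 + 0.3047) = 0.701.

0.701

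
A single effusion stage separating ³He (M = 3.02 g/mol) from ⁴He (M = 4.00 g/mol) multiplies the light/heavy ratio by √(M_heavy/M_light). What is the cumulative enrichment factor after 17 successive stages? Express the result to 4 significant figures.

10.90

Each stage multiplies the ratio by α = √(4.00/3.02), so after 17 stages the overall factor is α^17 = (4.00/3.02)^(17/2).
= 1.32450^(17/2) = 10.90.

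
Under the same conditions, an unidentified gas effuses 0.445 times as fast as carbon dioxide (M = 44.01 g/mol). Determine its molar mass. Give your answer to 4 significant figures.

222.2 g/mol

Graham's law gives rate_X/rate_CO₂ = √(M_CO₂/M_X).
0.445 = √(44.01/M_X)
M_X = 44.01 / 0.445² = 44.01 / 0.1980 = 222.2 g/mol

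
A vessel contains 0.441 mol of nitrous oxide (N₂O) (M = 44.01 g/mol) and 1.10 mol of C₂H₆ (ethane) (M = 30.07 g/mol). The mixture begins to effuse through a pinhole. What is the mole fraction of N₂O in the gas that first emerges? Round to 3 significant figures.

0.249

Each component's effusion rate ∝ (its partial pressure)·(1/√M) ∝ n_i/√M_i.
x_N₂O(eff) = (n_N₂O/√M_N₂O) / (n_N₂O/√M_N₂O + n_C₂H₆/√M_C₂H₆)
= (0.441/√44.01) / (0.441/√44.01 + 1.10/√30.07) = 0.06648/(0.06648 + 0.2006) = 0.249.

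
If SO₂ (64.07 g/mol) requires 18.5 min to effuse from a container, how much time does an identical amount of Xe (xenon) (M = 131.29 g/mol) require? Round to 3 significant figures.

26.5 min

Using Graham's law: t_Xe/t_SO₂ = √(M_Xe/M_SO₂) = √(131.29/64.07) = √2.049 = 1.431.
So the time for Xe is 18.5 × 1.431 = 26.5 min.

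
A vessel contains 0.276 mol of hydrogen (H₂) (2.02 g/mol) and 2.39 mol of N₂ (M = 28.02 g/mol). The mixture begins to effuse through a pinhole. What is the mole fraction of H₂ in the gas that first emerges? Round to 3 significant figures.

Effusion rate of each component ∝ n_i/√M_i (partial pressure × 1/√M).
So x_H₂ in the escaping gas = (n_H₂/√M_H₂) / Σ(n_i/√M_i)
= (0.276/√2.02) / (0.276/√2.02 + 2.39/√28.02) = 0.1942/(0.1942 + 0.4515) = 0.301.

0.301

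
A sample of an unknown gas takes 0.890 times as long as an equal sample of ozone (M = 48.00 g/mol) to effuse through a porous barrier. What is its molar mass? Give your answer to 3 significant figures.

By Graham's law, t_X/t_O₃ = √(M_X/M_O₃).
0.890 = √(M_X/48.00)
M_X = 48.00 × 0.890² = 48.00 × 0.7921 = 38.0 g/mol

38.0 g/mol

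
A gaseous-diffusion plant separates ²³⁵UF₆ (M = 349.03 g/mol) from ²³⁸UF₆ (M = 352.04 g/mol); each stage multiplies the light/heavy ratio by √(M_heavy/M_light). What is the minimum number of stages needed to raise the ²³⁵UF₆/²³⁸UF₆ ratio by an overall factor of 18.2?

676

With α = √(352.04/349.03) per stage, ln α = ½ ln(1.00862) = 0.004293.
Need α^N ≥ 18.2 ⇒ N ≥ ln(18.2) / ln α = 2.901 / 0.004293 = 675.78.
Rounding up, N = 676 stages.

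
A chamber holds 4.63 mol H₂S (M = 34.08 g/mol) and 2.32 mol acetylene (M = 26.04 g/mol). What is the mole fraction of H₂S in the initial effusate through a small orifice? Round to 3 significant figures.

Rate_i ∝ x_i/√M_i (Graham's law weighted by mole fraction), so the effusate composition follows n_i/√M_i.
x_H₂S(eff) = (n_H₂S/√M_H₂S) / (n_H₂S/√M_H₂S + n_C₂H₂/√M_C₂H₂)
= (4.63/√34.08) / (4.63/√34.08 + 2.32/√26.04) = 0.7931/(0.7931 + 0.4546) = 0.636.

0.636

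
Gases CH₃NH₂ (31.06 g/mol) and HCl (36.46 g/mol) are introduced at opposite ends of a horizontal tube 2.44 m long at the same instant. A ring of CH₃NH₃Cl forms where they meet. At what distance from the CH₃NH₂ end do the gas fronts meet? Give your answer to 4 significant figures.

Graham's law gives d_CH₃NH₂/d_HCl = rate_CH₃NH₂/rate_HCl = √(M_HCl/M_CH₃NH₂) = √(36.46/31.06) = 1.083.
With d_CH₃NH₂ + d_HCl = 2.44 m, d_HCl = 2.44/(1 + 1.083) = 1.171 m.
d_CH₃NH₂ = 2.44 − 1.171 = 1.269 m.

1.269 m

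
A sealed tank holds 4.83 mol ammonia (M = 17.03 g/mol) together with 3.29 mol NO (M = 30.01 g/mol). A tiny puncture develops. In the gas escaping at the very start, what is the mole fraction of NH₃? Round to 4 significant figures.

0.6609

The effusion rate of species i is ∝ p_i/√M_i ∝ n_i/√M_i.
So x_NH₃ in the escaping gas = (n_NH₃/√M_NH₃) / Σ(n_i/√M_i)
= (4.83/√17.03) / (4.83/√17.03 + 3.29/√30.01) = 1.170/(1.170 + 0.6006) = 0.6609.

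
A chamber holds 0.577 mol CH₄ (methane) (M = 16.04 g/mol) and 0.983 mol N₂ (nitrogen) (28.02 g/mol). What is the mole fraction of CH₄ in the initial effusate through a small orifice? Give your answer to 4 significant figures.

0.4369

Rate_i ∝ x_i/√M_i (Graham's law weighted by mole fraction), so the effusate composition follows n_i/√M_i.
So x_CH₄ in the escaping gas = (n_CH₄/√M_CH₄) / Σ(n_i/√M_i)
= (0.577/√16.04) / (0.577/√16.04 + 0.983/√28.02) = 0.1441/(0.1441 + 0.1857) = 0.4369.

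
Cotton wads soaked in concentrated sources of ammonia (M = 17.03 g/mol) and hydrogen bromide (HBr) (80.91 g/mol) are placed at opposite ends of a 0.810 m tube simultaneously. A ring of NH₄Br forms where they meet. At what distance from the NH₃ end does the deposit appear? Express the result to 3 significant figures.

0.555 m

Distances travelled in equal time are proportional to diffusion rates, so d_NH₃/d_HBr = √(M_HBr/M_NH₃) = √(80.91/17.03) = 2.180.
With d_NH₃ + d_HBr = 0.810 m, d_HBr = 0.810/(1 + 2.180) = 0.2547 m.
d_NH₃ = 0.810 − 0.2547 = 0.555 m.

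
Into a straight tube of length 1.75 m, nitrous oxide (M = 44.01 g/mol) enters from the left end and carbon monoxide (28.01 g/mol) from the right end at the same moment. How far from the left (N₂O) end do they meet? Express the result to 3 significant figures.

Distances travelled in equal time are proportional to diffusion rates, so d_N₂O/d_CO = √(M_CO/M_N₂O) = √(28.01/44.01) = 0.7978.
With d_N₂O + d_CO = 1.75 m, d_CO = 1.75/(1 + 0.7978) = 0.9734 m.
d_N₂O = 1.75 − 0.9734 = 0.777 m.

0.777 m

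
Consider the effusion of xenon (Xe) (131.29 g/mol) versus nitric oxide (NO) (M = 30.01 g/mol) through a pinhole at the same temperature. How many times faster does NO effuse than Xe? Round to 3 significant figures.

Since effusion rate ∝ 1/√M, rate_NO/rate_Xe = √(M_Xe/M_NO) = √(131.29/30.01) = √4.375 = 2.09.

2.09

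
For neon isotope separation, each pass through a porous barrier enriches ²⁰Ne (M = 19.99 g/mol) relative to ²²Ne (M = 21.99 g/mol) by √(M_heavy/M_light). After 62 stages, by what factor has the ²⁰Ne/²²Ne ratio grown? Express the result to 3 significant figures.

19.2

The single-stage factor is √(M_heavy/M_light), so 62 stages give [√(21.99/19.99)]^62 = (21.99/19.99)^(62/2).
= 1.10005^31 = 19.2.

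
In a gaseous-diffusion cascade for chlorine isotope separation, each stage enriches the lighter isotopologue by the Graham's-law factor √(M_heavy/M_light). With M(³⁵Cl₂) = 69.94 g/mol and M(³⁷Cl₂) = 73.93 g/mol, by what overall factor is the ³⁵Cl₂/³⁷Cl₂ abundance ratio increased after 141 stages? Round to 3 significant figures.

50.0

Overall factor = α^141 with α = √(73.93/69.94), i.e. (73.93/69.94)^(141/2).
= 1.05705^(141/2) = 50.0.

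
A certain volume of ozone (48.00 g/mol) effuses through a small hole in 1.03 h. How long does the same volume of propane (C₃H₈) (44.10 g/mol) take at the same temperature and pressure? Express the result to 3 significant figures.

Graham's law gives t_C₃H₈/t_O₃ = √(M_C₃H₈/M_O₃) = √(44.10/48.00) = √0.9188 = 0.9585.
So the time for C₃H₈ is 1.03 × 0.9585 = 0.987 h.

0.987 h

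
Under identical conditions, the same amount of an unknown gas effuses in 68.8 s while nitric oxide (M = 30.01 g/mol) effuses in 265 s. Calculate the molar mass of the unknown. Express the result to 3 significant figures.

2.02 g/mol

From Graham's law, t_X/t_NO = √(M_X/M_NO).
68.8/265 = 0.2596 = √(M_X/30.01)
M_X = 30.01 × 0.2596² = 30.01 × 0.06740 = 2.02 g/mol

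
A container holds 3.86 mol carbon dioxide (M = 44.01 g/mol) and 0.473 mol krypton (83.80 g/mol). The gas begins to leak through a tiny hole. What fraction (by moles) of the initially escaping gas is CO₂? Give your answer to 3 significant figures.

0.918

Effusion rate of each component ∝ n_i/√M_i (partial pressure × 1/√M).
x_CO₂(eff) = (n_CO₂/√M_CO₂) / (n_CO₂/√M_CO₂ + n_Kr/√M_Kr)
= (3.86/√44.01) / (3.86/√44.01 + 0.473/√83.80) = 0.5819/(0.5819 + 0.05167) = 0.918.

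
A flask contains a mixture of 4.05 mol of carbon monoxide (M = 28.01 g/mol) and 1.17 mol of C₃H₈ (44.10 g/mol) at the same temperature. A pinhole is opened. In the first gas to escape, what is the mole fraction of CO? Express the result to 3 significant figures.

0.813

Effusion rate of each component ∝ n_i/√M_i (partial pressure × 1/√M).
So x_CO in the escaping gas = (n_CO/√M_CO) / Σ(n_i/√M_i)
= (4.05/√28.01) / (4.05/√28.01 + 1.17/√44.10) = 0.7652/(0.7652 + 0.1762) = 0.813.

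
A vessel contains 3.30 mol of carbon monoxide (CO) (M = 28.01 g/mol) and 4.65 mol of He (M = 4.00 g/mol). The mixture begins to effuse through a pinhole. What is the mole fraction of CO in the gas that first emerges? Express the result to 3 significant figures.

0.211

The effusion rate of species i is ∝ p_i/√M_i ∝ n_i/√M_i.
Mole fraction of CO in the effusate = (n_CO/√M_CO) / (n_CO/√M_CO + n_He/√M_He)
= (3.30/√28.01) / (3.30/√28.01 + 4.65/√4.00) = 0.6235/(0.6235 + 2.325) = 0.211.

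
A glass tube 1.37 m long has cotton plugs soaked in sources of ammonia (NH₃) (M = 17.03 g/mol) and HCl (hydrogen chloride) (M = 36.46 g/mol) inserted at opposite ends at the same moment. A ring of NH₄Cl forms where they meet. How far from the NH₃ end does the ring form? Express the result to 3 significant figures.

In equal time, each gas travels a distance ∝ its rate ∝ 1/√M, so d_NH₃/d_HCl = √(M_HCl/M_NH₃) = √(36.46/17.03) = 1.463.
With d_NH₃ + d_HCl = 1.37 m, d_HCl = 1.37/(1 + 1.463) = 0.5562 m.
d_NH₃ = 1.37 − 0.5562 = 0.814 m.

0.814 m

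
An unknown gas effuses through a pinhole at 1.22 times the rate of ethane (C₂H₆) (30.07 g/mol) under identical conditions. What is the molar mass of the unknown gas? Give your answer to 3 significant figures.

20.2 g/mol

From Graham's law, rate_X/rate_C₂H₆ = √(M_C₂H₆/M_X).
1.22 = √(30.07/M_X)
M_X = 30.07 / 1.22² = 30.07 / 1.488 = 20.2 g/mol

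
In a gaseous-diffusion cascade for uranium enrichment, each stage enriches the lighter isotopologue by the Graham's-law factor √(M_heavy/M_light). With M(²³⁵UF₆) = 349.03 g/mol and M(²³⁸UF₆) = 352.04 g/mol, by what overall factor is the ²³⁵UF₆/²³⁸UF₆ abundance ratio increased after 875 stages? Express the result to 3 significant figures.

42.8

After 875 stages the ratio has grown by (√(352.04/349.03))^875 = (352.04/349.03)^(875/2).
= 1.00862^(875/2) = 42.8.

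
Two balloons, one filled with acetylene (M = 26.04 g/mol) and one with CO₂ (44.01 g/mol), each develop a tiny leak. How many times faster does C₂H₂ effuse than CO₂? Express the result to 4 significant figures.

Using Graham's law: rate_C₂H₂/rate_CO₂ = √(M_CO₂/M_C₂H₂) = √(44.01/26.04) = √1.690 = 1.300.

1.300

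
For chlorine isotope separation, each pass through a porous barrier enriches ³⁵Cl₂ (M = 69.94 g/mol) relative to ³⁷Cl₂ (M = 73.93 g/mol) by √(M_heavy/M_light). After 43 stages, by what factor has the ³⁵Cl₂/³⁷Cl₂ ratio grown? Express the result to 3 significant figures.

Overall factor = α^43 with α = √(73.93/69.94), i.e. (73.93/69.94)^(43/2).
= 1.05705^(43/2) = 3.30.

3.30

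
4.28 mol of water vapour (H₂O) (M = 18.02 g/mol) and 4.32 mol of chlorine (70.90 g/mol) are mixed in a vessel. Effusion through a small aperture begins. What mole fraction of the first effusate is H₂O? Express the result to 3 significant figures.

0.663

Each component's effusion rate ∝ (its partial pressure)·(1/√M) ∝ n_i/√M_i.
So x_H₂O in the escaping gas = (n_H₂O/√M_H₂O) / Σ(n_i/√M_i)
= (4.28/√18.02) / (4.28/√18.02 + 4.32/√70.90) = 1.008/(1.008 + 0.5131) = 0.663.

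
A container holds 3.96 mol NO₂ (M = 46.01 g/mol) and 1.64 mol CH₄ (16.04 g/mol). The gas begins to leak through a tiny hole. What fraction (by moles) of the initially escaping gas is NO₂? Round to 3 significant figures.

Effusion rate of each component ∝ n_i/√M_i (partial pressure × 1/√M).
x_NO₂(eff) = (n_NO₂/√M_NO₂) / (n_NO₂/√M_NO₂ + n_CH₄/√M_CH₄)
= (3.96/√46.01) / (3.96/√46.01 + 1.64/√16.04) = 0.5838/(0.5838 + 0.4095) = 0.588.

0.588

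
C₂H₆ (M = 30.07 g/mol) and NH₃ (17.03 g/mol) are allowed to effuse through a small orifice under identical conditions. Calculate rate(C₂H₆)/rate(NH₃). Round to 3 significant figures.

0.753

From Graham's law, rate_C₂H₆/rate_NH₃ = √(M_NH₃/M_C₂H₆) = √(17.03/30.07) = √0.5663 = 0.753.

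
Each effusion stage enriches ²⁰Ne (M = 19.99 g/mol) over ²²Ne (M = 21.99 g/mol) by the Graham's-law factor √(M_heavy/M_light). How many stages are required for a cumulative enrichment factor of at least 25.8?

69

With α = √(21.99/19.99) per stage, ln α = ½ ln(1.10005) = 0.04768.
Need α^N ≥ 25.8 ⇒ N ≥ ln(25.8) / ln α = 3.250 / 0.04768 = 68.17.
Minimum whole number of stages: N = 69.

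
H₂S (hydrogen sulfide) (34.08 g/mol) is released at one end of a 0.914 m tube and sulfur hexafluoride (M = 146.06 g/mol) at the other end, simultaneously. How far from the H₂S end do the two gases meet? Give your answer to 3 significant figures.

Distances travelled in equal time are proportional to diffusion rates, so d_H₂S/d_SF₆ = √(M_SF₆/M_H₂S) = √(146.06/34.08) = 2.070.
With d_H₂S + d_SF₆ = 0.914 m, d_SF₆ = 0.914/(1 + 2.070) = 0.2977 m.
d_H₂S = 0.914 − 0.2977 = 0.616 m.

0.616 m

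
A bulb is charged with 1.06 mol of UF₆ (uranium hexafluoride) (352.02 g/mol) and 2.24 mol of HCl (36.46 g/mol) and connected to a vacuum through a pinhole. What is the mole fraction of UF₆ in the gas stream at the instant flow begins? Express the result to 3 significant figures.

0.132

Each component's effusion rate ∝ (its partial pressure)·(1/√M) ∝ n_i/√M_i.
x_UF₆(eff) = (n_UF₆/√M_UF₆) / (n_UF₆/√M_UF₆ + n_HCl/√M_HCl)
= (1.06/√352.02) / (1.06/√352.02 + 2.24/√36.46) = 0.05650/(0.05650 + 0.3710) = 0.132.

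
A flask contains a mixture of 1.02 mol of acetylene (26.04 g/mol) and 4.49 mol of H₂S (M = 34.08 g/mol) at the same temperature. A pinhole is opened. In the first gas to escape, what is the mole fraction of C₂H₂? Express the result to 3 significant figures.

0.206

The effusion rate of species i is ∝ p_i/√M_i ∝ n_i/√M_i.
Mole fraction of C₂H₂ in the effusate = (n_C₂H₂/√M_C₂H₂) / (n_C₂H₂/√M_C₂H₂ + n_H₂S/√M_H₂S)
= (1.02/√26.04) / (1.02/√26.04 + 4.49/√34.08) = 0.1999/(0.1999 + 0.7691) = 0.206.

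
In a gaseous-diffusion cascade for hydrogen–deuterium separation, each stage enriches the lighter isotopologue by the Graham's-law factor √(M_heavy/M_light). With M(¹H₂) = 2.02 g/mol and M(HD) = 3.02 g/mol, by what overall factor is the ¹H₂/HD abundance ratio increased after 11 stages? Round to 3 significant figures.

Each stage multiplies the ratio by α = √(3.02/2.02), so after 11 stages the overall factor is α^11 = (3.02/2.02)^(11/2).
= 1.49505^(11/2) = 9.13.

9.13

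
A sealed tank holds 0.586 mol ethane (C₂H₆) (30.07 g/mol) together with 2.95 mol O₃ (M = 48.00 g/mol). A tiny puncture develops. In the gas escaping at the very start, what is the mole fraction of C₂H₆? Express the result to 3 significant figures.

The effusion rate of species i is ∝ p_i/√M_i ∝ n_i/√M_i.
x_C₂H₆(eff) = (n_C₂H₆/√M_C₂H₆) / (n_C₂H₆/√M_C₂H₆ + n_O₃/√M_O₃)
= (0.586/√30.07) / (0.586/√30.07 + 2.95/√48.00) = 0.1069/(0.1069 + 0.4258) = 0.201.

0.201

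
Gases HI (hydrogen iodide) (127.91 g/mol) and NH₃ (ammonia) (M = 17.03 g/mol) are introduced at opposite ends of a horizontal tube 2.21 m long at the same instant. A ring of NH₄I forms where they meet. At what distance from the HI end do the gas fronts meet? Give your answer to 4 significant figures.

In equal time, each gas travels a distance ∝ its rate ∝ 1/√M, so d_HI/d_NH₃ = √(M_NH₃/M_HI) = √(17.03/127.91) = 0.3649.
With d_HI + d_NH₃ = 2.21 m, d_NH₃ = 2.21/(1 + 0.3649) = 1.619 m.
d_HI = 2.21 − 1.619 = 0.5908 m.

0.5908 m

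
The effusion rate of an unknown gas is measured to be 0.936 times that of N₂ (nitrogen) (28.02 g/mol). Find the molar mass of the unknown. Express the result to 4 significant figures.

From Graham's law, rate_X/rate_N₂ = √(M_N₂/M_X).
0.936 = √(28.02/M_X)
M_X = 28.02 / 0.936² = 28.02 / 0.8761 = 31.98 g/mol

31.98 g/mol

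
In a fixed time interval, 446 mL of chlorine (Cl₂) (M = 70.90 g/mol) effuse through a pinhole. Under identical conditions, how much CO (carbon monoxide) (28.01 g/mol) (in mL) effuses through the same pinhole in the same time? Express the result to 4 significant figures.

Using Graham's law: rate_CO/rate_Cl₂ = √(M_Cl₂/M_CO) = √(70.90/28.01) = √2.531 = 1.591.
So the volume for CO is 446 × 1.591 = 709.6 mL.

709.6 mL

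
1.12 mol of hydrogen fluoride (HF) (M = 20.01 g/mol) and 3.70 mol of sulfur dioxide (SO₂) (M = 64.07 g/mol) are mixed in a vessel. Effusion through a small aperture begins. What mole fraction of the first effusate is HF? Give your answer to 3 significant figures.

0.351

Each component's effusion rate ∝ (its partial pressure)·(1/√M) ∝ n_i/√M_i.
x_HF(eff) = (n_HF/√M_HF) / (n_HF/√M_HF + n_SO₂/√M_SO₂)
= (1.12/√20.01) / (1.12/√20.01 + 3.70/√64.07) = 0.2504/(0.2504 + 0.4622) = 0.351.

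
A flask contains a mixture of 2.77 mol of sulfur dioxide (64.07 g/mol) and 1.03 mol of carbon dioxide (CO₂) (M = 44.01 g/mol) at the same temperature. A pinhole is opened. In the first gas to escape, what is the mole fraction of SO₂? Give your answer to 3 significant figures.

0.690

Each component's effusion rate ∝ (its partial pressure)·(1/√M) ∝ n_i/√M_i.
x_SO₂(eff) = (n_SO₂/√M_SO₂) / (n_SO₂/√M_SO₂ + n_CO₂/√M_CO₂)
= (2.77/√64.07) / (2.77/√64.07 + 1.03/√44.01) = 0.3461/(0.3461 + 0.1553) = 0.690.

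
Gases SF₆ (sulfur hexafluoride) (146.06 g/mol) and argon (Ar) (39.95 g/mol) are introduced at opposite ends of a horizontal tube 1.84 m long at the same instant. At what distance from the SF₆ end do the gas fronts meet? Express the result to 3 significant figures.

0.632 m

In equal time, each gas travels a distance ∝ its rate ∝ 1/√M, so d_SF₆/d_Ar = √(M_Ar/M_SF₆) = √(39.95/146.06) = 0.5230.
With d_SF₆ + d_Ar = 1.84 m, d_Ar = 1.84/(1 + 0.5230) = 1.208 m.
d_SF₆ = 1.84 − 1.208 = 0.632 m.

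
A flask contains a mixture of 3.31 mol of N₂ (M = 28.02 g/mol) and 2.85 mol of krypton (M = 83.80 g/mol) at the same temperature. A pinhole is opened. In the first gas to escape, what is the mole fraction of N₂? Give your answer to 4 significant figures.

0.6676

Rate_i ∝ x_i/√M_i (Graham's law weighted by mole fraction), so the effusate composition follows n_i/√M_i.
x_N₂(eff) = (n_N₂/√M_N₂) / (n_N₂/√M_N₂ + n_Kr/√M_Kr)
= (3.31/√28.02) / (3.31/√28.02 + 2.85/√83.80) = 0.6253/(0.6253 + 0.3113) = 0.6676.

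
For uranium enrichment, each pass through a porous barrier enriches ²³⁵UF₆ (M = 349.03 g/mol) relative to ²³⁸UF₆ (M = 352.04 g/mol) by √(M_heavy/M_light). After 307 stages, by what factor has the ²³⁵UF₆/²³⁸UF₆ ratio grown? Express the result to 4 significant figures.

Overall factor = α^307 with α = √(352.04/349.03), i.e. (352.04/349.03)^(307/2).
= 1.00862^(307/2) = 3.736.

3.736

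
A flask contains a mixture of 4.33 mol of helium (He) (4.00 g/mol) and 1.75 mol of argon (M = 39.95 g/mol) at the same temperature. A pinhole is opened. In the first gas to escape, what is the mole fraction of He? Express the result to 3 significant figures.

0.887

The effusion rate of species i is ∝ p_i/√M_i ∝ n_i/√M_i.
x_He(eff) = (n_He/√M_He) / (n_He/√M_He + n_Ar/√M_Ar)
= (4.33/√4.00) / (4.33/√4.00 + 1.75/√39.95) = 2.165/(2.165 + 0.2769) = 0.887.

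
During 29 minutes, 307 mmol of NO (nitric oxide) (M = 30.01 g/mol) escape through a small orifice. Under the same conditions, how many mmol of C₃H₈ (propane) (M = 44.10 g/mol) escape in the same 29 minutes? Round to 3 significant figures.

253 mmol

Using Graham's law: rate_C₃H₈/rate_NO = √(M_NO/M_C₃H₈) = √(30.01/44.10) = √0.6805 = 0.8249.
So the amount for C₃H₈ is 307 × 0.8249 = 253 mmol.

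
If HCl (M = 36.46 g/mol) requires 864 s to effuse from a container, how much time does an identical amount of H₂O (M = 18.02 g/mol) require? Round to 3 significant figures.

607 s

By Graham's law, t_H₂O/t_HCl = √(M_H₂O/M_HCl) = √(18.02/36.46) = √0.4942 = 0.7030.
So the time for H₂O is 864 × 0.7030 = 607 s.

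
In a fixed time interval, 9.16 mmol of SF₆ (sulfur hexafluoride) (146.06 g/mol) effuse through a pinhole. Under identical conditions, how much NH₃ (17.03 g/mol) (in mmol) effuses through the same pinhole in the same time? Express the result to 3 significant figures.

26.8 mmol

From Graham's law, rate_NH₃/rate_SF₆ = √(M_SF₆/M_NH₃) = √(146.06/17.03) = √8.577 = 2.929.
So the amount for NH₃ is 9.16 × 2.929 = 26.8 mmol.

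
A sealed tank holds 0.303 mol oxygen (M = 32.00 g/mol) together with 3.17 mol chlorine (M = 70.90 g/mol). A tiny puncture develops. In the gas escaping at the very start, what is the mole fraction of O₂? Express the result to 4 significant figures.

Effusion rate of each component ∝ n_i/√M_i (partial pressure × 1/√M).
x_O₂(eff) = (n_O₂/√M_O₂) / (n_O₂/√M_O₂ + n_Cl₂/√M_Cl₂)
= (0.303/√32.00) / (0.303/√32.00 + 3.17/√70.90) = 0.05356/(0.05356 + 0.3765) = 0.1246.

0.1246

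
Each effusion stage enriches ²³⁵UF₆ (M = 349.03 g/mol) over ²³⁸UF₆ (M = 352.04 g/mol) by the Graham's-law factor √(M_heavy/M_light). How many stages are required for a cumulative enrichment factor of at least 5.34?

With α = √(352.04/349.03) per stage, ln α = ½ ln(1.00862) = 0.004293.
Need α^N ≥ 5.34 ⇒ N ≥ ln(5.34) / ln α = 1.675 / 0.004293 = 390.18.
So at least 391 stages are needed.

391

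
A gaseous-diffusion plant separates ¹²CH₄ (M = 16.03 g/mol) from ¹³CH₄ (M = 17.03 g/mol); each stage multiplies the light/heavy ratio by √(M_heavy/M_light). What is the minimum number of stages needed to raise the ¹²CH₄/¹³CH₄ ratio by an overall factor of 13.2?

With α = √(17.03/16.03) per stage, ln α = ½ ln(1.06238) = 0.03026.
Need α^N ≥ 13.2 ⇒ N ≥ ln(13.2) / ln α = 2.580 / 0.03026 = 85.28.
Rounding up, N = 86 stages.

86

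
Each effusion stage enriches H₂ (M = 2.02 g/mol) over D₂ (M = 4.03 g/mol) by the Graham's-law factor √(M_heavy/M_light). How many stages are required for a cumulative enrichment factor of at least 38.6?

Per stage α = (4.03/2.02)^(1/2) = 1.99505^0.5, giving ln α = 0.3453.
Need α^N ≥ 38.6 ⇒ N ≥ ln(38.6) / ln α = 3.653 / 0.3453 = 10.58.
Minimum whole number of stages: N = 11.

11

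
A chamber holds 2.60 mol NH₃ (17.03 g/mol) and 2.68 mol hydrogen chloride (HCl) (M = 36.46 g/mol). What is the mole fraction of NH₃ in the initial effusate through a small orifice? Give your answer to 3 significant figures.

The effusion rate of species i is ∝ p_i/√M_i ∝ n_i/√M_i.
So x_NH₃ in the escaping gas = (n_NH₃/√M_NH₃) / Σ(n_i/√M_i)
= (2.60/√17.03) / (2.60/√17.03 + 2.68/√36.46) = 0.6300/(0.6300 + 0.4438) = 0.587.

0.587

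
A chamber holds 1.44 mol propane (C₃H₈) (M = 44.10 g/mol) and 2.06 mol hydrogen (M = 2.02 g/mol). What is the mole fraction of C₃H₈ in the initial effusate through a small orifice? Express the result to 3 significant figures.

0.130

Rate_i ∝ x_i/√M_i (Graham's law weighted by mole fraction), so the effusate composition follows n_i/√M_i.
x_C₃H₈(eff) = (n_C₃H₈/√M_C₃H₈) / (n_C₃H₈/√M_C₃H₈ + n_H₂/√M_H₂)
= (1.44/√44.10) / (1.44/√44.10 + 2.06/√2.02) = 0.2168/(0.2168 + 1.449) = 0.130.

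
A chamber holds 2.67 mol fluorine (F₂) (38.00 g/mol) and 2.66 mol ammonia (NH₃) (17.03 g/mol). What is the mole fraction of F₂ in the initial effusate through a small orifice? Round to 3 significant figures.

The effusion rate of species i is ∝ p_i/√M_i ∝ n_i/√M_i.
Mole fraction of F₂ in the effusate = (n_F₂/√M_F₂) / (n_F₂/√M_F₂ + n_NH₃/√M_NH₃)
= (2.67/√38.00) / (2.67/√38.00 + 2.66/√17.03) = 0.4331/(0.4331 + 0.6446) = 0.402.

0.402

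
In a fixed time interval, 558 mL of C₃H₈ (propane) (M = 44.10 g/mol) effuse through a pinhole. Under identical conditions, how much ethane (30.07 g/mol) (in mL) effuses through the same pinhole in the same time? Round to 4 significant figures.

675.8 mL

By Graham's law, rate_C₂H₆/rate_C₃H₈ = √(M_C₃H₈/M_C₂H₆) = √(44.10/30.07) = √1.467 = 1.211.
So the volume for C₂H₆ is 558 × 1.211 = 675.8 mL.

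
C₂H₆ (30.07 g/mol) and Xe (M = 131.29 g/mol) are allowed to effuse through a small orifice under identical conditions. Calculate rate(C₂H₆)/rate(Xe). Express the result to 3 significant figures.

Using Graham's law: rate_C₂H₆/rate_Xe = √(M_Xe/M_C₂H₆) = √(131.29/30.07) = √4.366 = 2.09.

2.09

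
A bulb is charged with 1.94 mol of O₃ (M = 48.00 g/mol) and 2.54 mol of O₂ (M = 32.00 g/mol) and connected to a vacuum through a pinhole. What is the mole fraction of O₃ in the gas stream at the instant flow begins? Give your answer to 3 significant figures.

0.384

Rate_i ∝ x_i/√M_i (Graham's law weighted by mole fraction), so the effusate composition follows n_i/√M_i.
So x_O₃ in the escaping gas = (n_O₃/√M_O₃) / Σ(n_i/√M_i)
= (1.94/√48.00) / (1.94/√48.00 + 2.54/√32.00) = 0.2800/(0.2800 + 0.4490) = 0.384.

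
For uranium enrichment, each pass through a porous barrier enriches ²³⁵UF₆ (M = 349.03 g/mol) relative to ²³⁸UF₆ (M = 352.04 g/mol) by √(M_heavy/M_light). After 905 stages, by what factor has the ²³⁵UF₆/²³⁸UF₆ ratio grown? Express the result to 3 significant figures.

48.7

After 905 stages the ratio has grown by (√(352.04/349.03))^905 = (352.04/349.03)^(905/2).
= 1.00862^(905/2) = 48.7.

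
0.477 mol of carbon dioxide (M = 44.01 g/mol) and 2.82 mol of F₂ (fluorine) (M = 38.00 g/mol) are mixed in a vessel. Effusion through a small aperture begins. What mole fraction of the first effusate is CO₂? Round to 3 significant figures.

0.136

Each component's effusion rate ∝ (its partial pressure)·(1/√M) ∝ n_i/√M_i.
So x_CO₂ in the escaping gas = (n_CO₂/√M_CO₂) / Σ(n_i/√M_i)
= (0.477/√44.01) / (0.477/√44.01 + 2.82/√38.00) = 0.07190/(0.07190 + 0.4575) = 0.136.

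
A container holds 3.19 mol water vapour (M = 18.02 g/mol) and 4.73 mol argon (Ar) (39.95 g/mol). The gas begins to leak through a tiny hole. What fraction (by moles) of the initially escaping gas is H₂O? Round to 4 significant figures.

0.5010

The effusion rate of species i is ∝ p_i/√M_i ∝ n_i/√M_i.
Mole fraction of H₂O in the effusate = (n_H₂O/√M_H₂O) / (n_H₂O/√M_H₂O + n_Ar/√M_Ar)
= (3.19/√18.02) / (3.19/√18.02 + 4.73/√39.95) = 0.7515/(0.7515 + 0.7483) = 0.5010.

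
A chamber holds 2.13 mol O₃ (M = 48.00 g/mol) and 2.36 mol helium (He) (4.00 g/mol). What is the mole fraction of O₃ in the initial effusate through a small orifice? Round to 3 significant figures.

Rate_i ∝ x_i/√M_i (Graham's law weighted by mole fraction), so the effusate composition follows n_i/√M_i.
x_O₃(eff) = (n_O₃/√M_O₃) / (n_O₃/√M_O₃ + n_He/√M_He)
= (2.13/√48.00) / (2.13/√48.00 + 2.36/√4.00) = 0.3074/(0.3074 + 1.180) = 0.207.

0.207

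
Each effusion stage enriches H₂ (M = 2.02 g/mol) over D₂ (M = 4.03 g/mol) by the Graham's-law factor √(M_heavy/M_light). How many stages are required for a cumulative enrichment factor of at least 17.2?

Single-stage factor α = √(4.03/2.02), so ln α = ½ ln(1.99505) = 0.3453.
Need α^N ≥ 17.2 ⇒ N ≥ ln(17.2) / ln α = 2.845 / 0.3453 = 8.24.
So at least 9 stages are needed.

9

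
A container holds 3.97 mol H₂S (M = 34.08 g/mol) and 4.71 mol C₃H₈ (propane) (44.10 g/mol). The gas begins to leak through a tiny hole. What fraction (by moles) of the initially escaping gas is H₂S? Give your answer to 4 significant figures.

The effusion rate of species i is ∝ p_i/√M_i ∝ n_i/√M_i.
So x_H₂S in the escaping gas = (n_H₂S/√M_H₂S) / Σ(n_i/√M_i)
= (3.97/√34.08) / (3.97/√34.08 + 4.71/√44.10) = 0.6800/(0.6800 + 0.7093) = 0.4895.

0.4895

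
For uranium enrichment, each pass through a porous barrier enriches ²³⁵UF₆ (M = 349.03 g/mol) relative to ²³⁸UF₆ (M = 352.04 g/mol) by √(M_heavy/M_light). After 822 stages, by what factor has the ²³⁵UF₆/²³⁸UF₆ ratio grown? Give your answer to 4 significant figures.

34.10

Overall factor = α^822 with α = √(352.04/349.03), i.e. (352.04/349.03)^(822/2).
= 1.00862^411 = 34.10.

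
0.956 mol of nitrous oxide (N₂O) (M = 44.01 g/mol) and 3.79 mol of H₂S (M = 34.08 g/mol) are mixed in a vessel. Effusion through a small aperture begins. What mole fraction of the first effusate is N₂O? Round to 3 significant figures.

0.182

The effusion rate of species i is ∝ p_i/√M_i ∝ n_i/√M_i.
x_N₂O(eff) = (n_N₂O/√M_N₂O) / (n_N₂O/√M_N₂O + n_H₂S/√M_H₂S)
= (0.956/√44.01) / (0.956/√44.01 + 3.79/√34.08) = 0.1441/(0.1441 + 0.6492) = 0.182.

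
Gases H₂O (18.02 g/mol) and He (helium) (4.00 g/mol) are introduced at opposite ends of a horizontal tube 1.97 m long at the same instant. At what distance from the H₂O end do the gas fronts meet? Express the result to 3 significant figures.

In equal time, each gas travels a distance ∝ its rate ∝ 1/√M, so d_H₂O/d_He = √(M_He/M_H₂O) = √(4.00/18.02) = 0.4711.
With d_H₂O + d_He = 1.97 m, d_He = 1.97/(1 + 0.4711) = 1.339 m.
d_H₂O = 1.97 − 1.339 = 0.631 m.

0.631 m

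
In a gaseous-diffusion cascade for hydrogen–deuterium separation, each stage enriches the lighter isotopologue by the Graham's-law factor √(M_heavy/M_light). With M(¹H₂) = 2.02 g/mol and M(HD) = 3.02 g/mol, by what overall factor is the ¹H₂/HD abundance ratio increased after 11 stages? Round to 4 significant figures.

After 11 stages the ratio has grown by (√(3.02/2.02))^11 = (3.02/2.02)^(11/2).
= 1.49505^(11/2) = 9.133.

9.133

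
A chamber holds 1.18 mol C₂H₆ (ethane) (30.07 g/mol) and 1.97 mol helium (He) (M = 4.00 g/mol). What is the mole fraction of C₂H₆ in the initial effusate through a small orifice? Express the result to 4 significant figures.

0.1793

Each component's effusion rate ∝ (its partial pressure)·(1/√M) ∝ n_i/√M_i.
x_C₂H₆(eff) = (n_C₂H₆/√M_C₂H₆) / (n_C₂H₆/√M_C₂H₆ + n_He/√M_He)
= (1.18/√30.07) / (1.18/√30.07 + 1.97/√4.00) = 0.2152/(0.2152 + 0.9850) = 0.1793.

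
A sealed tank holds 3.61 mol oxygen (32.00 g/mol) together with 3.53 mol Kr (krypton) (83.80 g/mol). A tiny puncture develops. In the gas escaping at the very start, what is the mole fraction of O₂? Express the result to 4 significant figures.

Rate_i ∝ x_i/√M_i (Graham's law weighted by mole fraction), so the effusate composition follows n_i/√M_i.
x_O₂(eff) = (n_O₂/√M_O₂) / (n_O₂/√M_O₂ + n_Kr/√M_Kr)
= (3.61/√32.00) / (3.61/√32.00 + 3.53/√83.80) = 0.6382/(0.6382 + 0.3856) = 0.6233.

0.6233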